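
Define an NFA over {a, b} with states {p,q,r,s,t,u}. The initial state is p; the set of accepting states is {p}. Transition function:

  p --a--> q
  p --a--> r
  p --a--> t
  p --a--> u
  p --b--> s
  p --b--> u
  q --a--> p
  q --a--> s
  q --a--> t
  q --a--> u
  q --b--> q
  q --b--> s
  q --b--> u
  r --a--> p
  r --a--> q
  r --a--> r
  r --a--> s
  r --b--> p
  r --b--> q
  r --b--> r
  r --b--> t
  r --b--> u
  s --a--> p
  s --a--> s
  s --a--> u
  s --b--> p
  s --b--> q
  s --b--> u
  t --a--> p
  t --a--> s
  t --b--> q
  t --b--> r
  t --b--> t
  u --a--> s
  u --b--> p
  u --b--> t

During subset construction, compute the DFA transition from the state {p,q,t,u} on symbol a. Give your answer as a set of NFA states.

δ(p,a) = {q,r,t,u}; δ(q,a) = {p,s,t,u}; δ(t,a) = {p,s}; δ(u,a) = {s}.
Union: {p,q,r,s,t,u}.

{p,q,r,s,t,u}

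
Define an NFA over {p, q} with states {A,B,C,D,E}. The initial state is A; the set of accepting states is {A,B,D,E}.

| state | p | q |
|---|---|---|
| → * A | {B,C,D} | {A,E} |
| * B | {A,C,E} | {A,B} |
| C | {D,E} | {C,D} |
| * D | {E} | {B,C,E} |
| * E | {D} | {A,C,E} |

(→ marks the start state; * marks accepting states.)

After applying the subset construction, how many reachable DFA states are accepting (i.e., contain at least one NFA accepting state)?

7

Start state of the DFA: {A}.
{A} --p--> {B,C,D}  [new]
{A} --q--> {A,E}  [new]
{B,C,D} --p--> {A,C,D,E}  [new]
{B,C,D} --q--> {A,B,C,D,E}  [new]
{A,E} --p--> {B,C,D}  [seen]
{A,E} --q--> {A,C,E}  [new]
{A,C,D,E} --p--> {B,C,D,E}  [new]
{A,C,D,E} --q--> {A,B,C,D,E}  [seen]
{A,B,C,D,E} --p--> {A,B,C,D,E}  [seen]
{A,B,C,D,E} --q--> {A,B,C,D,E}  [seen]
{A,C,E} --p--> {B,C,D,E}  [seen]
{A,C,E} --q--> {A,C,D,E}  [seen]
{B,C,D,E} --p--> {A,C,D,E}  [seen]
{B,C,D,E} --q--> {A,B,C,D,E}  [seen]
Reachable DFA states: {A}, {B,C,D}, {A,E}, {A,C,D,E}, {A,B,C,D,E}, {A,C,E}, {B,C,D,E}.
Accepting DFA states (contain an NFA accepting state): {A}, {B,C,D}, {A,E}, {A,C,D,E}, {A,B,C,D,E}, {A,C,E}, {B,C,D,E}.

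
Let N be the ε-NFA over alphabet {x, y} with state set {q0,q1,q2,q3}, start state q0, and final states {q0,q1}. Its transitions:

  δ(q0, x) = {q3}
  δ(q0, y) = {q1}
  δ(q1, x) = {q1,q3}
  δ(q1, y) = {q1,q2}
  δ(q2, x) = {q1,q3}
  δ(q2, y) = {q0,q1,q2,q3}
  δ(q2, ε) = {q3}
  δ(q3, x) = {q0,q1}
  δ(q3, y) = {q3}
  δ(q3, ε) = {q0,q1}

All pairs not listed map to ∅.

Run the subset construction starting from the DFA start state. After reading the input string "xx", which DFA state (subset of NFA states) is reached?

{q0,q1,q3}

Start: {q0}.
δ(q0,x) = {q3}.
Union: {q3}.
ε-closure gives {q0,q1,q3}.
After x: {q0,q1,q3}.
δ(q0,x) = {q3}; δ(q1,x) = {q1,q3}; δ(q3,x) = {q0,q1}.
Union: {q0,q1,q3}.
After x: {q0,q1,q3}.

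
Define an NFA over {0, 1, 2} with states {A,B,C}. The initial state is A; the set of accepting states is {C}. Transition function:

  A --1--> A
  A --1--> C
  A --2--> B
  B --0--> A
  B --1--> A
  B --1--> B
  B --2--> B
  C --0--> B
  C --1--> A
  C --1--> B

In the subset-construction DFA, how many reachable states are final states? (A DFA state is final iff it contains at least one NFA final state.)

Start state of the DFA: {A}.
{A} --0--> ∅  [new]
{A} --1--> {A,C}  [new]
{A} --2--> {B}  [new]
∅ --0--> ∅  [seen]
∅ --1--> ∅  [seen]
∅ --2--> ∅  [seen]
{A,C} --0--> {B}  [seen]
{A,C} --1--> {A,B,C}  [new]
{A,C} --2--> {B}  [seen]
{B} --0--> {A}  [seen]
{B} --1--> {A,B}  [new]
{B} --2--> {B}  [seen]
{A,B,C} --0--> {A,B}  [seen]
{A,B,C} --1--> {A,B,C}  [seen]
{A,B,C} --2--> {B}  [seen]
{A,B} --0--> {A}  [seen]
{A,B} --1--> {A,B,C}  [seen]
{A,B} --2--> {B}  [seen]
Reachable DFA states: {A}, ∅, {A,C}, {B}, {A,B,C}, {A,B}.
Accepting DFA states (contain an NFA accepting state): {A,C}, {A,B,C}.

2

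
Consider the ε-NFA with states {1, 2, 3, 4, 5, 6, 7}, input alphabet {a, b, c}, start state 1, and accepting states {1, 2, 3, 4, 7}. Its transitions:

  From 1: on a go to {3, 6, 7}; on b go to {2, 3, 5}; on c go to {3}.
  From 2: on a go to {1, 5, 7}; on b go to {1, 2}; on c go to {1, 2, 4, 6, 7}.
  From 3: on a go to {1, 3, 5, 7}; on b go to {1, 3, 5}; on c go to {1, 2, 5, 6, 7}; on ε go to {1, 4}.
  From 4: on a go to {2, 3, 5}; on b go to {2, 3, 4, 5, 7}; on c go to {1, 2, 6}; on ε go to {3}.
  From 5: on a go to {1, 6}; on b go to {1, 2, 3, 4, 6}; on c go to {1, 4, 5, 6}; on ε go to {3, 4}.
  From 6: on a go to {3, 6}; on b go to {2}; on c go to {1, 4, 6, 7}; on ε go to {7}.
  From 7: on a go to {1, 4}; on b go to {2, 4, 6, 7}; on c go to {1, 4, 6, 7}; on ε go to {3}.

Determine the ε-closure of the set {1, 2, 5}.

Begin with {1, 2, 5}.
5 →ε {3, 4}; add 3, 4.
ε-closure = {1, 2, 3, 4, 5}.

{1, 2, 3, 4, 5}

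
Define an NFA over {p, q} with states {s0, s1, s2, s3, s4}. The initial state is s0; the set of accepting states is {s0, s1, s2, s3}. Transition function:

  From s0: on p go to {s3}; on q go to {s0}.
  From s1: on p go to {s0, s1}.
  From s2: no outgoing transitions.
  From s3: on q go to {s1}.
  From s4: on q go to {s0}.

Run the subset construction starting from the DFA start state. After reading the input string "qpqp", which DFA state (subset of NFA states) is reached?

{s0, s1}

Start: {s0}.
δ(s0,q) = {s0}.
Union: {s0}.
After q: {s0}.
δ(s0,p) = {s3}.
Union: {s3}.
After p: {s3}.
δ(s3,q) = {s1}.
Union: {s1}.
After q: {s1}.
δ(s1,p) = {s0, s1}.
Union: {s0, s1}.
After p: {s0, s1}.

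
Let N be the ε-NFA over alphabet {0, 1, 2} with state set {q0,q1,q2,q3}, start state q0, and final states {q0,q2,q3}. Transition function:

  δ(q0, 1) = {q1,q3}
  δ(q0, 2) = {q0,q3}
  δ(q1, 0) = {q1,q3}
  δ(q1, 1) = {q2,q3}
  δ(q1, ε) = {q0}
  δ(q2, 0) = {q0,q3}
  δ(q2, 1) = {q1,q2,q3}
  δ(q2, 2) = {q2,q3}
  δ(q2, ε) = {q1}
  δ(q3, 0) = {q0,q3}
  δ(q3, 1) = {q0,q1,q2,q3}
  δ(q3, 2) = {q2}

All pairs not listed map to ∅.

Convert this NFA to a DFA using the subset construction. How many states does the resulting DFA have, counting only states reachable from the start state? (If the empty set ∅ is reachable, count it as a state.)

5

Start state of the DFA: {q0} (ε-closure of the NFA start).
{q0} --0--> ∅  [new]
{q0} --1--> {q0,q1,q3}  [new]
{q0} --2--> {q0,q3}  [new]
∅ --0--> ∅  [seen]
∅ --1--> ∅  [seen]
∅ --2--> ∅  [seen]
{q0,q1,q3} --0--> {q0,q1,q3}  [seen]
{q0,q1,q3} --1--> {q0,q1,q2,q3}  [new]
{q0,q1,q3} --2--> {q0,q1,q2,q3}  [seen]
{q0,q3} --0--> {q0,q3}  [seen]
{q0,q3} --1--> {q0,q1,q2,q3}  [seen]
{q0,q3} --2--> {q0,q1,q2,q3}  [seen]
{q0,q1,q2,q3} --0--> {q0,q1,q3}  [seen]
{q0,q1,q2,q3} --1--> {q0,q1,q2,q3}  [seen]
{q0,q1,q2,q3} --2--> {q0,q1,q2,q3}  [seen]
Reachable DFA states: {q0}, ∅, {q0,q1,q3}, {q0,q3}, {q0,q1,q2,q3}.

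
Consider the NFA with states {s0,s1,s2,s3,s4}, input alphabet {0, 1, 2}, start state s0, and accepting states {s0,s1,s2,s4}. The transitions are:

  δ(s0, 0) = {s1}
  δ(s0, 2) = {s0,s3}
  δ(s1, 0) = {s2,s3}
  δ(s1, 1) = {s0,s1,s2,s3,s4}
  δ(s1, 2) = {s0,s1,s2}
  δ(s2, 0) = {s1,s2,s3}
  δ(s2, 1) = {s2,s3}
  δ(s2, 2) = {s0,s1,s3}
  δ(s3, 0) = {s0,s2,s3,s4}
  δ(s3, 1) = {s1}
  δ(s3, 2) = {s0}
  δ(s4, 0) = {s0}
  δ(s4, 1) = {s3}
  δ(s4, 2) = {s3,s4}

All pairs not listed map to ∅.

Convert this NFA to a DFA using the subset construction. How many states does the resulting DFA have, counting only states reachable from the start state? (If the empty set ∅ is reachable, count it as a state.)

10

Start state of the DFA: {s0}.
{s0} --0--> {s1}  [new]
{s0} --1--> ∅  [new]
{s0} --2--> {s0,s3}  [new]
{s1} --0--> {s2,s3}  [new]
{s1} --1--> {s0,s1,s2,s3,s4}  [new]
{s1} --2--> {s0,s1,s2}  [new]
∅ --0--> ∅  [seen]
∅ --1--> ∅  [seen]
∅ --2--> ∅  [seen]
{s0,s3} --0--> {s0,s1,s2,s3,s4}  [seen]
{s0,s3} --1--> {s1}  [seen]
{s0,s3} --2--> {s0,s3}  [seen]
{s2,s3} --0--> {s0,s1,s2,s3,s4}  [seen]
{s2,s3} --1--> {s1,s2,s3}  [new]
{s2,s3} --2--> {s0,s1,s3}  [new]
{s0,s1,s2,s3,s4} --0--> {s0,s1,s2,s3,s4}  [seen]
{s0,s1,s2,s3,s4} --1--> {s0,s1,s2,s3,s4}  [seen]
{s0,s1,s2,s3,s4} --2--> {s0,s1,s2,s3,s4}  [seen]
{s0,s1,s2} --0--> {s1,s2,s3}  [seen]
{s0,s1,s2} --1--> {s0,s1,s2,s3,s4}  [seen]
{s0,s1,s2} --2--> {s0,s1,s2,s3}  [new]
{s1,s2,s3} --0--> {s0,s1,s2,s3,s4}  [seen]
{s1,s2,s3} --1--> {s0,s1,s2,s3,s4}  [seen]
{s1,s2,s3} --2--> {s0,s1,s2,s3}  [seen]
{s0,s1,s3} --0--> {s0,s1,s2,s3,s4}  [seen]
{s0,s1,s3} --1--> {s0,s1,s2,s3,s4}  [seen]
{s0,s1,s3} --2--> {s0,s1,s2,s3}  [seen]
{s0,s1,s2,s3} --0--> {s0,s1,s2,s3,s4}  [seen]
{s0,s1,s2,s3} --1--> {s0,s1,s2,s3,s4}  [seen]
{s0,s1,s2,s3} --2--> {s0,s1,s2,s3}  [seen]
Reachable DFA states: {s0}, {s1}, ∅, {s0,s3}, {s2,s3}, {s0,s1,s2,s3,s4}, {s0,s1,s2}, {s1,s2,s3}, {s0,s1,s3}, {s0,s1,s2,s3}.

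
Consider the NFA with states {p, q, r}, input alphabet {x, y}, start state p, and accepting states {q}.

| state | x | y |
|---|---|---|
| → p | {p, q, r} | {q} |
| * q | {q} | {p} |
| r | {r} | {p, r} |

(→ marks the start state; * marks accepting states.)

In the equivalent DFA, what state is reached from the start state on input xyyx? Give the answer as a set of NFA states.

Start: {p}.
δ(p,x) = {p, q, r}.
Union: {p, q, r}.
After x: {p, q, r}.
δ(p,y) = {q}; δ(q,y) = {p}; δ(r,y) = {p, r}.
Union: {p, q, r}.
After y: {p, q, r}.
δ(p,y) = {q}; δ(q,y) = {p}; δ(r,y) = {p, r}.
Union: {p, q, r}.
After y: {p, q, r}.
δ(p,x) = {p, q, r}; δ(q,x) = {q}; δ(r,x) = {r}.
Union: {p, q, r}.
After x: {p, q, r}.

{p, q, r}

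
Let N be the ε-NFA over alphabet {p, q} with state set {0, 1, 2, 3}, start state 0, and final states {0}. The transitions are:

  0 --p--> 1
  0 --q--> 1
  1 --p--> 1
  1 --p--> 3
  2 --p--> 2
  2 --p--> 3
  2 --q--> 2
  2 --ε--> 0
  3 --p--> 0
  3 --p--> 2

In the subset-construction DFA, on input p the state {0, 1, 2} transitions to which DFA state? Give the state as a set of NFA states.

δ(0,p) = {1}; δ(1,p) = {1, 3}; δ(2,p) = {2, 3}.
Union: {1, 2, 3}.
ε-closure gives {0, 1, 2, 3}.

{0, 1, 2, 3}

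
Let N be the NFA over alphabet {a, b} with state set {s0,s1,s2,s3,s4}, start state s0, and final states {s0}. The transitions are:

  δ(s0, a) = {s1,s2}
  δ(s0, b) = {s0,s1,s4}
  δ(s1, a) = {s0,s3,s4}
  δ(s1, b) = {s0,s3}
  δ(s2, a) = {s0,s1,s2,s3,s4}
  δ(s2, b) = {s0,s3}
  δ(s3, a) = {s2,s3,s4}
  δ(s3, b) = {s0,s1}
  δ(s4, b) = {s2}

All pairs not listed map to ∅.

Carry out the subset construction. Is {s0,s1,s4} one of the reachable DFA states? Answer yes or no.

yes

Start state of the DFA: {s0}.
{s0} --a--> {s1,s2}  [new]
{s0} --b--> {s0,s1,s4}  [new]
{s1,s2} --a--> {s0,s1,s2,s3,s4}  [new]
{s1,s2} --b--> {s0,s3}  [new]
{s0,s1,s4} --a--> {s0,s1,s2,s3,s4}  [seen]
{s0,s1,s4} --b--> {s0,s1,s2,s3,s4}  [seen]
{s0,s1,s2,s3,s4} --a--> {s0,s1,s2,s3,s4}  [seen]
{s0,s1,s2,s3,s4} --b--> {s0,s1,s2,s3,s4}  [seen]
{s0,s3} --a--> {s1,s2,s3,s4}  [new]
{s0,s3} --b--> {s0,s1,s4}  [seen]
{s1,s2,s3,s4} --a--> {s0,s1,s2,s3,s4}  [seen]
{s1,s2,s3,s4} --b--> {s0,s1,s2,s3}  [new]
{s0,s1,s2,s3} --a--> {s0,s1,s2,s3,s4}  [seen]
{s0,s1,s2,s3} --b--> {s0,s1,s3,s4}  [new]
{s0,s1,s3,s4} --a--> {s0,s1,s2,s3,s4}  [seen]
{s0,s1,s3,s4} --b--> {s0,s1,s2,s3,s4}  [seen]
Reachable DFA states: {s0}, {s1,s2}, {s0,s1,s4}, {s0,s1,s2,s3,s4}, {s0,s3}, {s1,s2,s3,s4}, {s0,s1,s2,s3}, {s0,s1,s3,s4}.
{s0,s1,s4} is among them.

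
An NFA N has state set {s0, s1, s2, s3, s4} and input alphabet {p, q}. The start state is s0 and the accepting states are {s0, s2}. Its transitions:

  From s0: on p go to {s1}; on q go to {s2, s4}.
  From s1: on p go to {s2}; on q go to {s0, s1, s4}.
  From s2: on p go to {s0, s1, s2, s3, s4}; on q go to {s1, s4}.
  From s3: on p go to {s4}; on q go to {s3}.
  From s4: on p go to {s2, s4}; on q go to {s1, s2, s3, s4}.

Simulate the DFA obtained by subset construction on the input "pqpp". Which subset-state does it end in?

Start: {s0}.
δ(s0,p) = {s1}.
Union: {s1}.
After p: {s1}.
δ(s1,q) = {s0, s1, s4}.
Union: {s0, s1, s4}.
After q: {s0, s1, s4}.
δ(s0,p) = {s1}; δ(s1,p) = {s2}; δ(s4,p) = {s2, s4}.
Union: {s1, s2, s4}.
After p: {s1, s2, s4}.
δ(s1,p) = {s2}; δ(s2,p) = {s0, s1, s2, s3, s4}; δ(s4,p) = {s2, s4}.
Union: {s0, s1, s2, s3, s4}.
After p: {s0, s1, s2, s3, s4}.

{s0, s1, s2, s3, s4}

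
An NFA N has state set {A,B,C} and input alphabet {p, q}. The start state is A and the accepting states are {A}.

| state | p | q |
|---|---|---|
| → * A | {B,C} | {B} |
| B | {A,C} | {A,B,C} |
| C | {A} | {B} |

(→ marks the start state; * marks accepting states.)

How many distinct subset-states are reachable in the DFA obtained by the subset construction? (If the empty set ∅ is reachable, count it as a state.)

5

Start state of the DFA: {A}.
{A} --p--> {B,C}  [new]
{A} --q--> {B}  [new]
{B,C} --p--> {A,C}  [new]
{B,C} --q--> {A,B,C}  [new]
{B} --p--> {A,C}  [seen]
{B} --q--> {A,B,C}  [seen]
{A,C} --p--> {A,B,C}  [seen]
{A,C} --q--> {B}  [seen]
{A,B,C} --p--> {A,B,C}  [seen]
{A,B,C} --q--> {A,B,C}  [seen]
Reachable DFA states: {A}, {B,C}, {B}, {A,C}, {A,B,C}.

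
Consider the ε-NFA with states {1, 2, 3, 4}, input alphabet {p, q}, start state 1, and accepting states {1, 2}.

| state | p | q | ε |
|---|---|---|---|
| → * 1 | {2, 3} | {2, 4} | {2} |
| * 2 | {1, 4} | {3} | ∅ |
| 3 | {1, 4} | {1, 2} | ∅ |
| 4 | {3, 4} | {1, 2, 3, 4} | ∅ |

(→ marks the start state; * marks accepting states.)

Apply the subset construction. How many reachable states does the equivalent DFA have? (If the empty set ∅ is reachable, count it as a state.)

3

Start state of the DFA: {1, 2} (ε-closure of the NFA start).
{1, 2} --p--> {1, 2, 3, 4}  [new]
{1, 2} --q--> {2, 3, 4}  [new]
{1, 2, 3, 4} --p--> {1, 2, 3, 4}  [seen]
{1, 2, 3, 4} --q--> {1, 2, 3, 4}  [seen]
{2, 3, 4} --p--> {1, 2, 3, 4}  [seen]
{2, 3, 4} --q--> {1, 2, 3, 4}  [seen]
Reachable DFA states: {1, 2}, {1, 2, 3, 4}, {2, 3, 4}.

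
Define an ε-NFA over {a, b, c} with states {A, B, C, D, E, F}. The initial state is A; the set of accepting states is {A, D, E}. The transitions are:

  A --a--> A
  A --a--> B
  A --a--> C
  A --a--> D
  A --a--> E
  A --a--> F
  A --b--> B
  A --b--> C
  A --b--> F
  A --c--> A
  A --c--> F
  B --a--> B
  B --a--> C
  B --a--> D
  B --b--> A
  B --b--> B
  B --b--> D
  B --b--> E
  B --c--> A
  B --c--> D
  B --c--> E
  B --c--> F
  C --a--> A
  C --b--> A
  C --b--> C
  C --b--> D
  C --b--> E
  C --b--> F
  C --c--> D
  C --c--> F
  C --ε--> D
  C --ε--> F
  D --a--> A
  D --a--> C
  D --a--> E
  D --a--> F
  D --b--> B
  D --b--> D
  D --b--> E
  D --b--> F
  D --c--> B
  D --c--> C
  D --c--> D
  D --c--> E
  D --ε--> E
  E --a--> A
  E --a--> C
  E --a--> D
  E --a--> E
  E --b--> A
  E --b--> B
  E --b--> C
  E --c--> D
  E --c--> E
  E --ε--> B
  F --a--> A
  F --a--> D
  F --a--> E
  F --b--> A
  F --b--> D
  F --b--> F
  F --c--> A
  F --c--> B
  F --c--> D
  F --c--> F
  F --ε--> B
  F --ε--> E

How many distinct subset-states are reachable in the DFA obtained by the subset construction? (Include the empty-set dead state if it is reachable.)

5

Start state of the DFA: {A} (ε-closure of the NFA start).
{A} --a--> {A, B, C, D, E, F}  [new]
{A} --b--> {B, C, D, E, F}  [new]
{A} --c--> {A, B, E, F}  [new]
{A, B, C, D, E, F} --a--> {A, B, C, D, E, F}  [seen]
{A, B, C, D, E, F} --b--> {A, B, C, D, E, F}  [seen]
{A, B, C, D, E, F} --c--> {A, B, C, D, E, F}  [seen]
{B, C, D, E, F} --a--> {A, B, C, D, E, F}  [seen]
{B, C, D, E, F} --b--> {A, B, C, D, E, F}  [seen]
{B, C, D, E, F} --c--> {A, B, C, D, E, F}  [seen]
{A, B, E, F} --a--> {A, B, C, D, E, F}  [seen]
{A, B, E, F} --b--> {A, B, C, D, E, F}  [seen]
{A, B, E, F} --c--> {A, B, D, E, F}  [new]
{A, B, D, E, F} --a--> {A, B, C, D, E, F}  [seen]
{A, B, D, E, F} --b--> {A, B, C, D, E, F}  [seen]
{A, B, D, E, F} --c--> {A, B, C, D, E, F}  [seen]
Reachable DFA states: {A}, {A, B, C, D, E, F}, {B, C, D, E, F}, {A, B, E, F}, {A, B, D, E, F}.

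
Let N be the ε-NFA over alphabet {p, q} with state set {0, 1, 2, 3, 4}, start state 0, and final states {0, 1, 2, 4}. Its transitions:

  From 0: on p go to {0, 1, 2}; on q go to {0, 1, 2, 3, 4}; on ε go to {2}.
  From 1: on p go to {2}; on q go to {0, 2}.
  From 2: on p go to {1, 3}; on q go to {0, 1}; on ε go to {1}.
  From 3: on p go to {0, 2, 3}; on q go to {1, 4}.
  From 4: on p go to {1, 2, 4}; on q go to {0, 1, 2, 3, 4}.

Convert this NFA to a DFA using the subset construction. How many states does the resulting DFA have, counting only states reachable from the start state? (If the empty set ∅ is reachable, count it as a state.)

3

Start state of the DFA: {0, 1, 2} (ε-closure of the NFA start).
{0, 1, 2} --p--> {0, 1, 2, 3}  [new]
{0, 1, 2} --q--> {0, 1, 2, 3, 4}  [new]
{0, 1, 2, 3} --p--> {0, 1, 2, 3}  [seen]
{0, 1, 2, 3} --q--> {0, 1, 2, 3, 4}  [seen]
{0, 1, 2, 3, 4} --p--> {0, 1, 2, 3, 4}  [seen]
{0, 1, 2, 3, 4} --q--> {0, 1, 2, 3, 4}  [seen]
Reachable DFA states: {0, 1, 2}, {0, 1, 2, 3}, {0, 1, 2, 3, 4}.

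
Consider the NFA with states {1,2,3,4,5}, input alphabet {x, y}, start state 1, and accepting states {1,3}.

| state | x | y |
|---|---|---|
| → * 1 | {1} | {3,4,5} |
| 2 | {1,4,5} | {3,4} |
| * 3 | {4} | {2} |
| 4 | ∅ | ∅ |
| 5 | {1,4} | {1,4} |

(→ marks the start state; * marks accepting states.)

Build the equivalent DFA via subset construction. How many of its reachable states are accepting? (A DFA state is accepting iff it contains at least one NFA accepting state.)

7

Start state of the DFA: {1}.
{1} --x--> {1}  [seen]
{1} --y--> {3,4,5}  [new]
{3,4,5} --x--> {1,4}  [new]
{3,4,5} --y--> {1,2,4}  [new]
{1,4} --x--> {1}  [seen]
{1,4} --y--> {3,4,5}  [seen]
{1,2,4} --x--> {1,4,5}  [new]
{1,2,4} --y--> {3,4,5}  [seen]
{1,4,5} --x--> {1,4}  [seen]
{1,4,5} --y--> {1,3,4,5}  [new]
{1,3,4,5} --x--> {1,4}  [seen]
{1,3,4,5} --y--> {1,2,3,4,5}  [new]
{1,2,3,4,5} --x--> {1,4,5}  [seen]
{1,2,3,4,5} --y--> {1,2,3,4,5}  [seen]
Reachable DFA states: {1}, {3,4,5}, {1,4}, {1,2,4}, {1,4,5}, {1,3,4,5}, {1,2,3,4,5}.
Accepting DFA states (contain an NFA accepting state): {1}, {3,4,5}, {1,4}, {1,2,4}, {1,4,5}, {1,3,4,5}, {1,2,3,4,5}.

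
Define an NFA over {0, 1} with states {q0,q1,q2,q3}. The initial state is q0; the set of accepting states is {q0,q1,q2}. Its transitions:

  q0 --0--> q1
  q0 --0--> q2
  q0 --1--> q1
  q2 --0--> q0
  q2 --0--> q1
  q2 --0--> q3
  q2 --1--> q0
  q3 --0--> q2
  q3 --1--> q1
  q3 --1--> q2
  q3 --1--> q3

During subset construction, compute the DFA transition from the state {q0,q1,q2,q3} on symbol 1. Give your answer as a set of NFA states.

δ(q0,1) = {q1}; δ(q1,1) = ∅; δ(q2,1) = {q0}; δ(q3,1) = {q1,q2,q3}.
Union: {q0,q1,q2,q3}.

{q0,q1,q2,q3}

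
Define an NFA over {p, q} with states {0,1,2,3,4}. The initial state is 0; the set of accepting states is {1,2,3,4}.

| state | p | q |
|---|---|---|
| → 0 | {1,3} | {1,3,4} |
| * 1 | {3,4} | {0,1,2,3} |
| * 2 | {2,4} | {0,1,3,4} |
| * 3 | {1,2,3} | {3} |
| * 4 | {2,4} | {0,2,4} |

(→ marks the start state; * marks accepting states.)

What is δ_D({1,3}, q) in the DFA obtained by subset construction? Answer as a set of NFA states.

{0,1,2,3}

δ(1,q) = {0,1,2,3}; δ(3,q) = {3}.
Union: {0,1,2,3}.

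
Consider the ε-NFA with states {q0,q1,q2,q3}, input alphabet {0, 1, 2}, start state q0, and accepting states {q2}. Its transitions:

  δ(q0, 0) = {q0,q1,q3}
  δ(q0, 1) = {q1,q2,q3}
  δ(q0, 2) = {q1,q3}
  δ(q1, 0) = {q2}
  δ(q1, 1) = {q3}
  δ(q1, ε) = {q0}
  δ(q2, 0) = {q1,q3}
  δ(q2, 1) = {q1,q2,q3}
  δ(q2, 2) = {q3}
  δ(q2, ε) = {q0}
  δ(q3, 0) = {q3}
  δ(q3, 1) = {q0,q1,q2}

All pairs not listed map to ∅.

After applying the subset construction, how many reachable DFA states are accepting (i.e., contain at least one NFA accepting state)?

1

Start state of the DFA: {q0} (ε-closure of the NFA start).
{q0} --0--> {q0,q1,q3}  [new]
{q0} --1--> {q0,q1,q2,q3}  [new]
{q0} --2--> {q0,q1,q3}  [seen]
{q0,q1,q3} --0--> {q0,q1,q2,q3}  [seen]
{q0,q1,q3} --1--> {q0,q1,q2,q3}  [seen]
{q0,q1,q3} --2--> {q0,q1,q3}  [seen]
{q0,q1,q2,q3} --0--> {q0,q1,q2,q3}  [seen]
{q0,q1,q2,q3} --1--> {q0,q1,q2,q3}  [seen]
{q0,q1,q2,q3} --2--> {q0,q1,q3}  [seen]
Reachable DFA states: {q0}, {q0,q1,q3}, {q0,q1,q2,q3}.
Accepting DFA states (contain an NFA accepting state): {q0,q1,q2,q3}.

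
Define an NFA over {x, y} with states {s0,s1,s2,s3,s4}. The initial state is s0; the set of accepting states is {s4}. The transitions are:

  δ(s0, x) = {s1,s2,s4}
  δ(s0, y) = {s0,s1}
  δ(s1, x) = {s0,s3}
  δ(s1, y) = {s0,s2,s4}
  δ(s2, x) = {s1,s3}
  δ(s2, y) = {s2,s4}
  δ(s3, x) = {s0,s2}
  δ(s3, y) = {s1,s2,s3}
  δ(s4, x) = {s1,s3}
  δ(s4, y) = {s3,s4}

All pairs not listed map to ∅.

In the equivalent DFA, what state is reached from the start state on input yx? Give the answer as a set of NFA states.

Start: {s0}.
δ(s0,y) = {s0,s1}.
Union: {s0,s1}.
After y: {s0,s1}.
δ(s0,x) = {s1,s2,s4}; δ(s1,x) = {s0,s3}.
Union: {s0,s1,s2,s3,s4}.
After x: {s0,s1,s2,s3,s4}.

{s0,s1,s2,s3,s4}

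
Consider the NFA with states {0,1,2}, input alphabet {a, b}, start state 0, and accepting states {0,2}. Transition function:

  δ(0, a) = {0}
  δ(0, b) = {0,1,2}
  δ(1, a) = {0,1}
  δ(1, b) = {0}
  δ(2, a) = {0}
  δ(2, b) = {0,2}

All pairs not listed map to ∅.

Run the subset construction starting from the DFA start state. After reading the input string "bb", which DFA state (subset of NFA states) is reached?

Start: {0}.
δ(0,b) = {0,1,2}.
Union: {0,1,2}.
After b: {0,1,2}.
δ(0,b) = {0,1,2}; δ(1,b) = {0}; δ(2,b) = {0,2}.
Union: {0,1,2}.
After b: {0,1,2}.

{0,1,2}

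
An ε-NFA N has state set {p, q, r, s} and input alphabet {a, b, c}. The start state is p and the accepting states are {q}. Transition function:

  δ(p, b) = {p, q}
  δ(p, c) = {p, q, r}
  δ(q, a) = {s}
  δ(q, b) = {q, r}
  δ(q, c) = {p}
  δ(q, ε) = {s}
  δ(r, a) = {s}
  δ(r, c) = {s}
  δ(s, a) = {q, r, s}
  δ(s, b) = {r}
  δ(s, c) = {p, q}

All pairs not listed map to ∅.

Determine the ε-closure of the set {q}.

{q, s}

Begin with {q}.
q →ε {s}; add s.
ε-closure = {q, s}.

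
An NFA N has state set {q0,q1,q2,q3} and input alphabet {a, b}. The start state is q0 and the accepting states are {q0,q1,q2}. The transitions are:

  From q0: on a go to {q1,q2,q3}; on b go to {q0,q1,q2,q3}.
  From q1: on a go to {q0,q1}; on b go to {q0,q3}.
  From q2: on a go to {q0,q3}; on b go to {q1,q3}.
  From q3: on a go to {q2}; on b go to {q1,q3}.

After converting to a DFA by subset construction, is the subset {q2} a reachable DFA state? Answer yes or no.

no

Start state of the DFA: {q0}.
{q0} --a--> {q1,q2,q3}  [new]
{q0} --b--> {q0,q1,q2,q3}  [new]
{q1,q2,q3} --a--> {q0,q1,q2,q3}  [seen]
{q1,q2,q3} --b--> {q0,q1,q3}  [new]
{q0,q1,q2,q3} --a--> {q0,q1,q2,q3}  [seen]
{q0,q1,q2,q3} --b--> {q0,q1,q2,q3}  [seen]
{q0,q1,q3} --a--> {q0,q1,q2,q3}  [seen]
{q0,q1,q3} --b--> {q0,q1,q2,q3}  [seen]
Reachable DFA states: {q0}, {q1,q2,q3}, {q0,q1,q2,q3}, {q0,q1,q3}.
{q2} is not among them.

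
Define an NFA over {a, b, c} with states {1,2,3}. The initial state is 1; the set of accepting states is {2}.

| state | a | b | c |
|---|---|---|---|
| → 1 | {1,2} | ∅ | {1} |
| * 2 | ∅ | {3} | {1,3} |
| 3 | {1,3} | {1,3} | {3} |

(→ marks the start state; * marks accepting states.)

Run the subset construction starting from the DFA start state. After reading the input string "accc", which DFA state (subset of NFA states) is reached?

Start: {1}.
δ(1,a) = {1,2}.
Union: {1,2}.
After a: {1,2}.
δ(1,c) = {1}; δ(2,c) = {1,3}.
Union: {1,3}.
After c: {1,3}.
δ(1,c) = {1}; δ(3,c) = {3}.
Union: {1,3}.
After c: {1,3}.
δ(1,c) = {1}; δ(3,c) = {3}.
Union: {1,3}.
After c: {1,3}.

{1,3}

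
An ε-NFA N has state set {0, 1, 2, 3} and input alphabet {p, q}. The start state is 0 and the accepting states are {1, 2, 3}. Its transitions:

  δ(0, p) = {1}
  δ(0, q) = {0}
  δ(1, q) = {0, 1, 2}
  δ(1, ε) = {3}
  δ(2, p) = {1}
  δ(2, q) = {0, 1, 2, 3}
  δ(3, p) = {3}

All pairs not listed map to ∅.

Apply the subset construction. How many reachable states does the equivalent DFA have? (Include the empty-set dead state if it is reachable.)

5

Start state of the DFA: {0} (ε-closure of the NFA start).
{0} --p--> {1, 3}  [new]
{0} --q--> {0}  [seen]
{1, 3} --p--> {3}  [new]
{1, 3} --q--> {0, 1, 2, 3}  [new]
{3} --p--> {3}  [seen]
{3} --q--> ∅  [new]
{0, 1, 2, 3} --p--> {1, 3}  [seen]
{0, 1, 2, 3} --q--> {0, 1, 2, 3}  [seen]
∅ --p--> ∅  [seen]
∅ --q--> ∅  [seen]
Reachable DFA states: {0}, {1, 3}, {3}, {0, 1, 2, 3}, ∅.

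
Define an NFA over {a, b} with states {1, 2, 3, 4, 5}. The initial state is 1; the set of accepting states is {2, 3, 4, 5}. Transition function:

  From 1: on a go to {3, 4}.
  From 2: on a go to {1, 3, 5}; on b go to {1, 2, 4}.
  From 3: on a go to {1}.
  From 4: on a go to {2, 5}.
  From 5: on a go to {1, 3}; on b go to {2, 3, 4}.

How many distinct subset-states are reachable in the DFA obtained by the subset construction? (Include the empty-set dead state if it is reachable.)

Start state of the DFA: {1}.
{1} --a--> {3, 4}  [new]
{1} --b--> ∅  [new]
{3, 4} --a--> {1, 2, 5}  [new]
{3, 4} --b--> ∅  [seen]
∅ --a--> ∅  [seen]
∅ --b--> ∅  [seen]
{1, 2, 5} --a--> {1, 3, 4, 5}  [new]
{1, 2, 5} --b--> {1, 2, 3, 4}  [new]
{1, 3, 4, 5} --a--> {1, 2, 3, 4, 5}  [new]
{1, 3, 4, 5} --b--> {2, 3, 4}  [new]
{1, 2, 3, 4} --a--> {1, 2, 3, 4, 5}  [seen]
{1, 2, 3, 4} --b--> {1, 2, 4}  [new]
{1, 2, 3, 4, 5} --a--> {1, 2, 3, 4, 5}  [seen]
{1, 2, 3, 4, 5} --b--> {1, 2, 3, 4}  [seen]
{2, 3, 4} --a--> {1, 2, 3, 5}  [new]
{2, 3, 4} --b--> {1, 2, 4}  [seen]
{1, 2, 4} --a--> {1, 2, 3, 4, 5}  [seen]
{1, 2, 4} --b--> {1, 2, 4}  [seen]
{1, 2, 3, 5} --a--> {1, 3, 4, 5}  [seen]
{1, 2, 3, 5} --b--> {1, 2, 3, 4}  [seen]
Reachable DFA states: {1}, {3, 4}, ∅, {1, 2, 5}, {1, 3, 4, 5}, {1, 2, 3, 4}, {1, 2, 3, 4, 5}, {2, 3, 4}, {1, 2, 4}, {1, 2, 3, 5}.

10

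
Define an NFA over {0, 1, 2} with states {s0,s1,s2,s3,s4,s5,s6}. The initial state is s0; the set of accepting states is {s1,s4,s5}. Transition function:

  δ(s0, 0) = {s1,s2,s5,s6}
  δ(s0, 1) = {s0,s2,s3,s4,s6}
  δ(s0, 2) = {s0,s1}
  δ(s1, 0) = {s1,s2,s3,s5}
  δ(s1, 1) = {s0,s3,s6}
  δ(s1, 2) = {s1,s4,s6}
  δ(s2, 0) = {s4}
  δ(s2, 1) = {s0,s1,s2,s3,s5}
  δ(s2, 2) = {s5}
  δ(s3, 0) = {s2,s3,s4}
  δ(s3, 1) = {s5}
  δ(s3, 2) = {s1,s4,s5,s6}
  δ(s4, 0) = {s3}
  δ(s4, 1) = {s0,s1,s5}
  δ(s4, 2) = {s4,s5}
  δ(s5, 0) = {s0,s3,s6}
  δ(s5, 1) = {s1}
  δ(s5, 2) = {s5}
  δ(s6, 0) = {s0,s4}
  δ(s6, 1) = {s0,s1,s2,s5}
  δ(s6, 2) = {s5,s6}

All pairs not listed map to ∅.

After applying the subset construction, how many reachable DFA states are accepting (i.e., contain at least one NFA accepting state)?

9

Start state of the DFA: {s0}.
{s0} --0--> {s1,s2,s5,s6}  [new]
{s0} --1--> {s0,s2,s3,s4,s6}  [new]
{s0} --2--> {s0,s1}  [new]
{s1,s2,s5,s6} --0--> {s0,s1,s2,s3,s4,s5,s6}  [new]
{s1,s2,s5,s6} --1--> {s0,s1,s2,s3,s5,s6}  [new]
{s1,s2,s5,s6} --2--> {s1,s4,s5,s6}  [new]
{s0,s2,s3,s4,s6} --0--> {s0,s1,s2,s3,s4,s5,s6}  [seen]
{s0,s2,s3,s4,s6} --1--> {s0,s1,s2,s3,s4,s5,s6}  [seen]
{s0,s2,s3,s4,s6} --2--> {s0,s1,s4,s5,s6}  [new]
{s0,s1} --0--> {s1,s2,s3,s5,s6}  [new]
{s0,s1} --1--> {s0,s2,s3,s4,s6}  [seen]
{s0,s1} --2--> {s0,s1,s4,s6}  [new]
{s0,s1,s2,s3,s4,s5,s6} --0--> {s0,s1,s2,s3,s4,s5,s6}  [seen]
{s0,s1,s2,s3,s4,s5,s6} --1--> {s0,s1,s2,s3,s4,s5,s6}  [seen]
{s0,s1,s2,s3,s4,s5,s6} --2--> {s0,s1,s4,s5,s6}  [seen]
{s0,s1,s2,s3,s5,s6} --0--> {s0,s1,s2,s3,s4,s5,s6}  [seen]
{s0,s1,s2,s3,s5,s6} --1--> {s0,s1,s2,s3,s4,s5,s6}  [seen]
{s0,s1,s2,s3,s5,s6} --2--> {s0,s1,s4,s5,s6}  [seen]
{s1,s4,s5,s6} --0--> {s0,s1,s2,s3,s4,s5,s6}  [seen]
{s1,s4,s5,s6} --1--> {s0,s1,s2,s3,s5,s6}  [seen]
{s1,s4,s5,s6} --2--> {s1,s4,s5,s6}  [seen]
{s0,s1,s4,s5,s6} --0--> {s0,s1,s2,s3,s4,s5,s6}  [seen]
{s0,s1,s4,s5,s6} --1--> {s0,s1,s2,s3,s4,s5,s6}  [seen]
{s0,s1,s4,s5,s6} --2--> {s0,s1,s4,s5,s6}  [seen]
{s1,s2,s3,s5,s6} --0--> {s0,s1,s2,s3,s4,s5,s6}  [seen]
{s1,s2,s3,s5,s6} --1--> {s0,s1,s2,s3,s5,s6}  [seen]
{s1,s2,s3,s5,s6} --2--> {s1,s4,s5,s6}  [seen]
{s0,s1,s4,s6} --0--> {s0,s1,s2,s3,s4,s5,s6}  [seen]
{s0,s1,s4,s6} --1--> {s0,s1,s2,s3,s4,s5,s6}  [seen]
{s0,s1,s4,s6} --2--> {s0,s1,s4,s5,s6}  [seen]
Reachable DFA states: {s0}, {s1,s2,s5,s6}, {s0,s2,s3,s4,s6}, {s0,s1}, {s0,s1,s2,s3,s4,s5,s6}, {s0,s1,s2,s3,s5,s6}, {s1,s4,s5,s6}, {s0,s1,s4,s5,s6}, {s1,s2,s3,s5,s6}, {s0,s1,s4,s6}.
Accepting DFA states (contain an NFA accepting state): {s1,s2,s5,s6}, {s0,s2,s3,s4,s6}, {s0,s1}, {s0,s1,s2,s3,s4,s5,s6}, {s0,s1,s2,s3,s5,s6}, {s1,s4,s5,s6}, {s0,s1,s4,s5,s6}, {s1,s2,s3,s5,s6}, {s0,s1,s4,s6}.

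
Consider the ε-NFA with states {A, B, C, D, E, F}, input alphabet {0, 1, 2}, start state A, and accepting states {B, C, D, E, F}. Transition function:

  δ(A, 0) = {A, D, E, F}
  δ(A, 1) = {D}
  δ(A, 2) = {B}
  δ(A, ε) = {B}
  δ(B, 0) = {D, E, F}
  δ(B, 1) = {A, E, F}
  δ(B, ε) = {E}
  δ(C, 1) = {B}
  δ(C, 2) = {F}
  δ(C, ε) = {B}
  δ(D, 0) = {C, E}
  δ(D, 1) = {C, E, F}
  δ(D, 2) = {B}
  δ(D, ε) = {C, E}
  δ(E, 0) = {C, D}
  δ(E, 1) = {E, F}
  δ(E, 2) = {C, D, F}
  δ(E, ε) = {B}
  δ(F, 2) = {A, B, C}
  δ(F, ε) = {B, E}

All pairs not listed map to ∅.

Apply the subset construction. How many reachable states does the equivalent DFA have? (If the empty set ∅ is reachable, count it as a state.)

4

Start state of the DFA: {A, B, E} (ε-closure of the NFA start).
{A, B, E} --0--> {A, B, C, D, E, F}  [new]
{A, B, E} --1--> {A, B, C, D, E, F}  [seen]
{A, B, E} --2--> {B, C, D, E, F}  [new]
{A, B, C, D, E, F} --0--> {A, B, C, D, E, F}  [seen]
{A, B, C, D, E, F} --1--> {A, B, C, D, E, F}  [seen]
{A, B, C, D, E, F} --2--> {A, B, C, D, E, F}  [seen]
{B, C, D, E, F} --0--> {B, C, D, E, F}  [seen]
{B, C, D, E, F} --1--> {A, B, C, E, F}  [new]
{B, C, D, E, F} --2--> {A, B, C, D, E, F}  [seen]
{A, B, C, E, F} --0--> {A, B, C, D, E, F}  [seen]
{A, B, C, E, F} --1--> {A, B, C, D, E, F}  [seen]
{A, B, C, E, F} --2--> {A, B, C, D, E, F}  [seen]
Reachable DFA states: {A, B, E}, {A, B, C, D, E, F}, {B, C, D, E, F}, {A, B, C, E, F}.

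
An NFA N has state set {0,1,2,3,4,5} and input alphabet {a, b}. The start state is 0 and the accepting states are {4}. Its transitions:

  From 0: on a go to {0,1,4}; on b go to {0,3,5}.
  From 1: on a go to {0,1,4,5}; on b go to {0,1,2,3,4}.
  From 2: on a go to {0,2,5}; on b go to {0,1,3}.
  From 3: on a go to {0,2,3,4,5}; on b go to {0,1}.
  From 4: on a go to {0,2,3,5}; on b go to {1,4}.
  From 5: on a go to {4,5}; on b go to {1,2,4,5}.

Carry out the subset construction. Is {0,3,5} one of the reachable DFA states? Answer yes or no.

yes

Start state of the DFA: {0}.
{0} --a--> {0,1,4}  [new]
{0} --b--> {0,3,5}  [new]
{0,1,4} --a--> {0,1,2,3,4,5}  [new]
{0,1,4} --b--> {0,1,2,3,4,5}  [seen]
{0,3,5} --a--> {0,1,2,3,4,5}  [seen]
{0,3,5} --b--> {0,1,2,3,4,5}  [seen]
{0,1,2,3,4,5} --a--> {0,1,2,3,4,5}  [seen]
{0,1,2,3,4,5} --b--> {0,1,2,3,4,5}  [seen]
Reachable DFA states: {0}, {0,1,4}, {0,3,5}, {0,1,2,3,4,5}.
{0,3,5} is among them.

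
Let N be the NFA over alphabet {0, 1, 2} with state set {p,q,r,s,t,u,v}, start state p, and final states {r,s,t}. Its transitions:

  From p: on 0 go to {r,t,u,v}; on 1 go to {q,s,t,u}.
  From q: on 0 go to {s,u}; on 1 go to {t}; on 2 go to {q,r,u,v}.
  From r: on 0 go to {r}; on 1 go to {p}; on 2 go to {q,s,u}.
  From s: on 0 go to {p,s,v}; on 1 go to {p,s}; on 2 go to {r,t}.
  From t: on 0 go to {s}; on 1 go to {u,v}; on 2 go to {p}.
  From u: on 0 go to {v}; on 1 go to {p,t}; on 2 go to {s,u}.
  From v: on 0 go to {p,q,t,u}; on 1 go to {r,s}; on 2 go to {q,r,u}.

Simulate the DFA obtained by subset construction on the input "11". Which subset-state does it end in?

{p,s,t,u,v}

Start: {p}.
δ(p,1) = {q,s,t,u}.
Union: {q,s,t,u}.
After 1: {q,s,t,u}.
δ(q,1) = {t}; δ(s,1) = {p,s}; δ(t,1) = {u,v}; δ(u,1) = {p,t}.
Union: {p,s,t,u,v}.
After 1: {p,s,t,u,v}.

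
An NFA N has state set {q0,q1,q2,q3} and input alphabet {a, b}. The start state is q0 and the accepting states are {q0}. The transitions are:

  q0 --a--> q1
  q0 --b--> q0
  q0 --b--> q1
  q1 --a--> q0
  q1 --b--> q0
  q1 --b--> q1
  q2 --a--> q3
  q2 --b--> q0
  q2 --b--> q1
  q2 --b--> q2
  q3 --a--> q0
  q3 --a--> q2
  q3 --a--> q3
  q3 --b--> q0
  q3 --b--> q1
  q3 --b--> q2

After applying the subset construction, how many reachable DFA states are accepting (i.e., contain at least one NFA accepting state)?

Start state of the DFA: {q0}.
{q0} --a--> {q1}  [new]
{q0} --b--> {q0,q1}  [new]
{q1} --a--> {q0}  [seen]
{q1} --b--> {q0,q1}  [seen]
{q0,q1} --a--> {q0,q1}  [seen]
{q0,q1} --b--> {q0,q1}  [seen]
Reachable DFA states: {q0}, {q1}, {q0,q1}.
Accepting DFA states (contain an NFA accepting state): {q0}, {q0,q1}.

2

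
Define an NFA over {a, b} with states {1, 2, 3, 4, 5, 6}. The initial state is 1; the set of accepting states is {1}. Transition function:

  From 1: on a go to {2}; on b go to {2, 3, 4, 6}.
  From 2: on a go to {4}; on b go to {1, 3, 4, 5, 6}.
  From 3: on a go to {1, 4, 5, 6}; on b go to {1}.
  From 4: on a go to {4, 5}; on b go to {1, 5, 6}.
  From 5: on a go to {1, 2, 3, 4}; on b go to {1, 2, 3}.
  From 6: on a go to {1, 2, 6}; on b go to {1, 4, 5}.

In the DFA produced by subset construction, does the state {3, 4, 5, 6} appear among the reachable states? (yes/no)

Start state of the DFA: {1}.
{1} --a--> {2}  [new]
{1} --b--> {2, 3, 4, 6}  [new]
{2} --a--> {4}  [new]
{2} --b--> {1, 3, 4, 5, 6}  [new]
{2, 3, 4, 6} --a--> {1, 2, 4, 5, 6}  [new]
{2, 3, 4, 6} --b--> {1, 3, 4, 5, 6}  [seen]
{4} --a--> {4, 5}  [new]
{4} --b--> {1, 5, 6}  [new]
{1, 3, 4, 5, 6} --a--> {1, 2, 3, 4, 5, 6}  [new]
{1, 3, 4, 5, 6} --b--> {1, 2, 3, 4, 5, 6}  [seen]
{1, 2, 4, 5, 6} --a--> {1, 2, 3, 4, 5, 6}  [seen]
{1, 2, 4, 5, 6} --b--> {1, 2, 3, 4, 5, 6}  [seen]
{4, 5} --a--> {1, 2, 3, 4, 5}  [new]
{4, 5} --b--> {1, 2, 3, 5, 6}  [new]
{1, 5, 6} --a--> {1, 2, 3, 4, 6}  [new]
{1, 5, 6} --b--> {1, 2, 3, 4, 5, 6}  [seen]
{1, 2, 3, 4, 5, 6} --a--> {1, 2, 3, 4, 5, 6}  [seen]
{1, 2, 3, 4, 5, 6} --b--> {1, 2, 3, 4, 5, 6}  [seen]
{1, 2, 3, 4, 5} --a--> {1, 2, 3, 4, 5, 6}  [seen]
{1, 2, 3, 4, 5} --b--> {1, 2, 3, 4, 5, 6}  [seen]
{1, 2, 3, 5, 6} --a--> {1, 2, 3, 4, 5, 6}  [seen]
{1, 2, 3, 5, 6} --b--> {1, 2, 3, 4, 5, 6}  [seen]
{1, 2, 3, 4, 6} --a--> {1, 2, 4, 5, 6}  [seen]
{1, 2, 3, 4, 6} --b--> {1, 2, 3, 4, 5, 6}  [seen]
Reachable DFA states: {1}, {2}, {2, 3, 4, 6}, {4}, {1, 3, 4, 5, 6}, {1, 2, 4, 5, 6}, {4, 5}, {1, 5, 6}, {1, 2, 3, 4, 5, 6}, {1, 2, 3, 4, 5}, {1, 2, 3, 5, 6}, {1, 2, 3, 4, 6}.
{3, 4, 5, 6} is not among them.

no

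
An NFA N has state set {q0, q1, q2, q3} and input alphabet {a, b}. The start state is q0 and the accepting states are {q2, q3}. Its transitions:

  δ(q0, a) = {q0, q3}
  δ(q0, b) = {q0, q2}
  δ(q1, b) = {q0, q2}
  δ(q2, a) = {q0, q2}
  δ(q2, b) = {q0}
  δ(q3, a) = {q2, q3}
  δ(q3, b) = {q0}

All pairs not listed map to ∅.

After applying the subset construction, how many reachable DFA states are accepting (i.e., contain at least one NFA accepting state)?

3

Start state of the DFA: {q0}.
{q0} --a--> {q0, q3}  [new]
{q0} --b--> {q0, q2}  [new]
{q0, q3} --a--> {q0, q2, q3}  [new]
{q0, q3} --b--> {q0, q2}  [seen]
{q0, q2} --a--> {q0, q2, q3}  [seen]
{q0, q2} --b--> {q0, q2}  [seen]
{q0, q2, q3} --a--> {q0, q2, q3}  [seen]
{q0, q2, q3} --b--> {q0, q2}  [seen]
Reachable DFA states: {q0}, {q0, q3}, {q0, q2}, {q0, q2, q3}.
Accepting DFA states (contain an NFA accepting state): {q0, q3}, {q0, q2}, {q0, q2, q3}.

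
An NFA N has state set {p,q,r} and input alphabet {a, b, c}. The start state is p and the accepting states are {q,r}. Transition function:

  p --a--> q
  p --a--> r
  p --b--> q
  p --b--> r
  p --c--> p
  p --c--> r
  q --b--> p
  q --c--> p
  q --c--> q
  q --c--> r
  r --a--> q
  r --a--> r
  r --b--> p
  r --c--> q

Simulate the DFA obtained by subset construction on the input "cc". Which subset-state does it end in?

{p,q,r}

Start: {p}.
δ(p,c) = {p,r}.
Union: {p,r}.
After c: {p,r}.
δ(p,c) = {p,r}; δ(r,c) = {q}.
Union: {p,q,r}.
After c: {p,q,r}.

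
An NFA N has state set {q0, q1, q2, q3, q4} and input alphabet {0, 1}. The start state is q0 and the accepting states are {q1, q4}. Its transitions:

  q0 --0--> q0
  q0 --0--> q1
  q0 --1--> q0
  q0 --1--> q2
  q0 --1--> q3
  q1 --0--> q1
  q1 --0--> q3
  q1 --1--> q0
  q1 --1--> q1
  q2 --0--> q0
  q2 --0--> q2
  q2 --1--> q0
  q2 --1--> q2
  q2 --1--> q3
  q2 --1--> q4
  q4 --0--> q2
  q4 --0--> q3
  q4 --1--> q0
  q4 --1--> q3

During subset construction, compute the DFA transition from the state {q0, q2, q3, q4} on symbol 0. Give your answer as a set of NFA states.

δ(q0,0) = {q0, q1}; δ(q2,0) = {q0, q2}; δ(q3,0) = ∅; δ(q4,0) = {q2, q3}.
Union: {q0, q1, q2, q3}.

{q0, q1, q2, q3}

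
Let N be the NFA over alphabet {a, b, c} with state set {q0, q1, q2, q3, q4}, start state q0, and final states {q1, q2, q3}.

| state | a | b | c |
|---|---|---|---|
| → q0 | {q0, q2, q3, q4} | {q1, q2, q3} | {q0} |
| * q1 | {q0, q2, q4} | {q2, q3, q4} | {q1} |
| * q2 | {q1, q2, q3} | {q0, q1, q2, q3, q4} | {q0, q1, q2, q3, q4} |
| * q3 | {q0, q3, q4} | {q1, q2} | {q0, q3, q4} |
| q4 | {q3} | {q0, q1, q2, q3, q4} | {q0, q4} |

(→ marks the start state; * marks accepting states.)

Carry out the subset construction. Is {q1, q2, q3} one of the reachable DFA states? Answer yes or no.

Start state of the DFA: {q0}.
{q0} --a--> {q0, q2, q3, q4}  [new]
{q0} --b--> {q1, q2, q3}  [new]
{q0} --c--> {q0}  [seen]
{q0, q2, q3, q4} --a--> {q0, q1, q2, q3, q4}  [new]
{q0, q2, q3, q4} --b--> {q0, q1, q2, q3, q4}  [seen]
{q0, q2, q3, q4} --c--> {q0, q1, q2, q3, q4}  [seen]
{q1, q2, q3} --a--> {q0, q1, q2, q3, q4}  [seen]
{q1, q2, q3} --b--> {q0, q1, q2, q3, q4}  [seen]
{q1, q2, q3} --c--> {q0, q1, q2, q3, q4}  [seen]
{q0, q1, q2, q3, q4} --a--> {q0, q1, q2, q3, q4}  [seen]
{q0, q1, q2, q3, q4} --b--> {q0, q1, q2, q3, q4}  [seen]
{q0, q1, q2, q3, q4} --c--> {q0, q1, q2, q3, q4}  [seen]
Reachable DFA states: {q0}, {q0, q2, q3, q4}, {q1, q2, q3}, {q0, q1, q2, q3, q4}.
{q1, q2, q3} is among them.

yes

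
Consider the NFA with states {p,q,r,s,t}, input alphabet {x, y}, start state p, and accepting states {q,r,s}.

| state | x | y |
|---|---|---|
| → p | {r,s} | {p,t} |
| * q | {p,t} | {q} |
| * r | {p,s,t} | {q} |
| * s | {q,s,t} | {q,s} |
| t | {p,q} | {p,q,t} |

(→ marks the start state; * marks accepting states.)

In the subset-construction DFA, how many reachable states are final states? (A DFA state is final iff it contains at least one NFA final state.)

6

Start state of the DFA: {p}.
{p} --x--> {r,s}  [new]
{p} --y--> {p,t}  [new]
{r,s} --x--> {p,q,s,t}  [new]
{r,s} --y--> {q,s}  [new]
{p,t} --x--> {p,q,r,s}  [new]
{p,t} --y--> {p,q,t}  [new]
{p,q,s,t} --x--> {p,q,r,s,t}  [new]
{p,q,s,t} --y--> {p,q,s,t}  [seen]
{q,s} --x--> {p,q,s,t}  [seen]
{q,s} --y--> {q,s}  [seen]
{p,q,r,s} --x--> {p,q,r,s,t}  [seen]
{p,q,r,s} --y--> {p,q,s,t}  [seen]
{p,q,t} --x--> {p,q,r,s,t}  [seen]
{p,q,t} --y--> {p,q,t}  [seen]
{p,q,r,s,t} --x--> {p,q,r,s,t}  [seen]
{p,q,r,s,t} --y--> {p,q,s,t}  [seen]
Reachable DFA states: {p}, {r,s}, {p,t}, {p,q,s,t}, {q,s}, {p,q,r,s}, {p,q,t}, {p,q,r,s,t}.
Accepting DFA states (contain an NFA accepting state): {r,s}, {p,q,s,t}, {q,s}, {p,q,r,s}, {p,q,t}, {p,q,r,s,t}.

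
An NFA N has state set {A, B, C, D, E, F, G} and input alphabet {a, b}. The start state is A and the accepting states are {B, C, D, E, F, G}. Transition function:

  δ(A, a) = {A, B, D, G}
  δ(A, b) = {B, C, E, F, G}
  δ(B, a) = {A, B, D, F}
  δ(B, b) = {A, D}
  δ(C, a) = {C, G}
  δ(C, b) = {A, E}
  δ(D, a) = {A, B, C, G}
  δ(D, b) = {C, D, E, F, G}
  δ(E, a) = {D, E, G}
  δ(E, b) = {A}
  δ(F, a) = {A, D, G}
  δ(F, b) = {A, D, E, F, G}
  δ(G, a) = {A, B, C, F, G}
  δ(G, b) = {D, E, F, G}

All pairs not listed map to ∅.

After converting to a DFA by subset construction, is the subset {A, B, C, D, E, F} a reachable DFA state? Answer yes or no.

no

Start state of the DFA: {A}.
{A} --a--> {A, B, D, G}  [new]
{A} --b--> {B, C, E, F, G}  [new]
{A, B, D, G} --a--> {A, B, C, D, F, G}  [new]
{A, B, D, G} --b--> {A, B, C, D, E, F, G}  [new]
{B, C, E, F, G} --a--> {A, B, C, D, E, F, G}  [seen]
{B, C, E, F, G} --b--> {A, D, E, F, G}  [new]
{A, B, C, D, F, G} --a--> {A, B, C, D, F, G}  [seen]
{A, B, C, D, F, G} --b--> {A, B, C, D, E, F, G}  [seen]
{A, B, C, D, E, F, G} --a--> {A, B, C, D, E, F, G}  [seen]
{A, B, C, D, E, F, G} --b--> {A, B, C, D, E, F, G}  [seen]
{A, D, E, F, G} --a--> {A, B, C, D, E, F, G}  [seen]
{A, D, E, F, G} --b--> {A, B, C, D, E, F, G}  [seen]
Reachable DFA states: {A}, {A, B, D, G}, {B, C, E, F, G}, {A, B, C, D, F, G}, {A, B, C, D, E, F, G}, {A, D, E, F, G}.
{A, B, C, D, E, F} is not among them.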